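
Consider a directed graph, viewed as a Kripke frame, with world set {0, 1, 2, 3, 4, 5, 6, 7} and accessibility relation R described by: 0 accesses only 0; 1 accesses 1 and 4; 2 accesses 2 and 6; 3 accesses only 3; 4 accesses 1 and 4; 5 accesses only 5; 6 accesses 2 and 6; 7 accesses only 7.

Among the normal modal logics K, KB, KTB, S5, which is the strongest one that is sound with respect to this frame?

Symmetric (axiom B): yes — every pair in R has its reverse in R.
Reflexive (axiom T): yes — every world is R-related to itself.
Euclidean (axiom 5): yes — any two successors of a common world are R-related.
So F validates K, KB, KTB, S5. The strongest is S5.

S5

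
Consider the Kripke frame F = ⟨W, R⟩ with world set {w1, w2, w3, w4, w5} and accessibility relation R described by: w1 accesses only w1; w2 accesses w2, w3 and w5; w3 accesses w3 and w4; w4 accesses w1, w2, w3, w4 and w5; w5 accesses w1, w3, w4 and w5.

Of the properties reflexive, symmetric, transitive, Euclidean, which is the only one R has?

reflexive

Reflexive: yes — every world is R-related to itself.
Symmetric: no — w2 R w3 but not w3 R w2.
Transitive: no — w2 R w3 and w3 R w4, but not w2 R w4.
Euclidean: no — w2 R w3 and w2 R w5, but not w3 R w5.
Only reflexive holds.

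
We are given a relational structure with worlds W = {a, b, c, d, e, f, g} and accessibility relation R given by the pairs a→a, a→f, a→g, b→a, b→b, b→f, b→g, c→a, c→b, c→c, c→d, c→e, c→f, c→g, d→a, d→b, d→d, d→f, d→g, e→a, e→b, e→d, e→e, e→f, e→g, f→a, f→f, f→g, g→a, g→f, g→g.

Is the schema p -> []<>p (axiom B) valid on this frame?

By correspondence theory, B is valid on a frame iff R is symmetric.
Symmetric: no — b R a but not a R b.

No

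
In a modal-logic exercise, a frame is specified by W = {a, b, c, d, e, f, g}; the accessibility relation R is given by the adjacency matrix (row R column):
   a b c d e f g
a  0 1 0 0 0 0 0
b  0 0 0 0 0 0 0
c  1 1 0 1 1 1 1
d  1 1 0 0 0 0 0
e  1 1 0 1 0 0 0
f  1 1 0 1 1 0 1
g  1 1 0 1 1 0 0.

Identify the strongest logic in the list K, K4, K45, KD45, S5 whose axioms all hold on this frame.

Transitive (axiom 4): yes — every two-step R-path is closed by a direct edge.
Euclidean (axiom 5): no — c R a and c R d, but not a R d.
Serial (axiom D): no — b has no R-successor.
Reflexive (axiom T): no — a is not related to itself.
So F validates K, K4; K45 would additionally require R to be Euclidean. The strongest is K4.

K4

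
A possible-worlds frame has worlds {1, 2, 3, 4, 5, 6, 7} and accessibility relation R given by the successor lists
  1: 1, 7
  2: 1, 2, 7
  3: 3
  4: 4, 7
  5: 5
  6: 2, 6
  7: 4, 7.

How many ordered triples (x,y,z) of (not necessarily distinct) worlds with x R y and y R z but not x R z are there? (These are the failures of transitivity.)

4

Enumerating: (1,7,4), (2,7,4), (6,2,1), (6,2,7).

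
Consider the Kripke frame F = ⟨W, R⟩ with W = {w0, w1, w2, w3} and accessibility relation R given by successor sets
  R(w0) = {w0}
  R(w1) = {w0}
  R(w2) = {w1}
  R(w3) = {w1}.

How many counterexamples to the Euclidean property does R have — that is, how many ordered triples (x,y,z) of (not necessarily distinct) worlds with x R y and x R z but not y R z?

Enumerating: (w2,w1,w1), (w3,w1,w1).

2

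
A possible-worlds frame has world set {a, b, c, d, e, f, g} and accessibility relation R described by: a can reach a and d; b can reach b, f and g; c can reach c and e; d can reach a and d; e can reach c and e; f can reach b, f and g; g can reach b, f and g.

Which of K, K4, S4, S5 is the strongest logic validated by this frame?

Transitive (axiom 4): yes — every two-step R-path is closed by a direct edge.
Reflexive (axiom T): yes — every world is R-related to itself.
Euclidean (axiom 5): yes — any two successors of a common world are R-related.
So F validates K, K4, S4, S5. The strongest is S5.

S5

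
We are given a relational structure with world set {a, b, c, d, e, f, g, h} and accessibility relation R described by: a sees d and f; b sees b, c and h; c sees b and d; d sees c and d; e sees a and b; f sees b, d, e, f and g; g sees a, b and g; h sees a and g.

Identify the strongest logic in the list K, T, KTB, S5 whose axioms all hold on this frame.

Reflexive (axiom T): no — a is not related to itself.
Symmetric (axiom B): no — a R d but not d R a.
Euclidean (axiom 5): no — a R d and a R f, but not d R f.
So F validates K; T would additionally require R to be reflexive. The strongest is K.

K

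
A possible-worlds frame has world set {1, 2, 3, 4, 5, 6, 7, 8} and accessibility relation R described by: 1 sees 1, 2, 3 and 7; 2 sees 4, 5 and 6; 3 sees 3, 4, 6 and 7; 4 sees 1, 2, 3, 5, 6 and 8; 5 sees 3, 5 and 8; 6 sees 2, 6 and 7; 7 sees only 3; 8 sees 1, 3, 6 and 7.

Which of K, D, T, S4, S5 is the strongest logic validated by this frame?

Serial (axiom D): yes — every world has a successor (e.g. 1 R 1).
Reflexive (axiom T): no — 2 is not related to itself.
Transitive (axiom 4): no — 1 R 2 and 2 R 4, but not 1 R 4.
Euclidean (axiom 5): no — 1 R 2 and 1 R 3, but not 2 R 3.
So F validates K, D; T would additionally require R to be reflexive. The strongest is D.

D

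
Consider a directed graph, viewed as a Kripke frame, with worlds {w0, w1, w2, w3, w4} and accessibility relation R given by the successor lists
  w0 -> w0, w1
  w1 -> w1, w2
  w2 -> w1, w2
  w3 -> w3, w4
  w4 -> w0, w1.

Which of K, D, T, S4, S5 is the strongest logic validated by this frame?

D

Serial (axiom D): yes — every world has a successor (e.g. w0 R w0).
Reflexive (axiom T): no — w4 is not related to itself.
Transitive (axiom 4): no — w0 R w1 and w1 R w2, but not w0 R w2.
Euclidean (axiom 5): no — w4 R w1 and w4 R w0, but not w1 R w0.
So F validates K, D; T would additionally require R to be reflexive. The strongest is D.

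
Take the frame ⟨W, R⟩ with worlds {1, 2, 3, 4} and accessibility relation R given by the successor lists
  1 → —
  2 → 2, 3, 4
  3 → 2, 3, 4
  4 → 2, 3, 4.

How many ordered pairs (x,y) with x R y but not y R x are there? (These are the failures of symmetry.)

0

R is symmetric; there are no such tuples.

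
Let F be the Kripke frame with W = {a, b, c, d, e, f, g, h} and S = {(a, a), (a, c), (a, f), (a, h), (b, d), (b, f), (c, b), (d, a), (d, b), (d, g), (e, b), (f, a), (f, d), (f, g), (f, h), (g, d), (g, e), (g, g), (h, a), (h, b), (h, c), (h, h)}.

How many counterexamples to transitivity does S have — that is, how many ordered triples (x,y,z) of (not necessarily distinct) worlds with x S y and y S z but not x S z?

33

Enumerating: (a,c,b), (a,f,d), (a,f,g), (a,h,b), (b,d,a), (b,d,b), (b,d,g), (b,f,a), (b,f,g), (b,f,h), (c,b,d), (c,b,f), … and 21 more.
Total: 33.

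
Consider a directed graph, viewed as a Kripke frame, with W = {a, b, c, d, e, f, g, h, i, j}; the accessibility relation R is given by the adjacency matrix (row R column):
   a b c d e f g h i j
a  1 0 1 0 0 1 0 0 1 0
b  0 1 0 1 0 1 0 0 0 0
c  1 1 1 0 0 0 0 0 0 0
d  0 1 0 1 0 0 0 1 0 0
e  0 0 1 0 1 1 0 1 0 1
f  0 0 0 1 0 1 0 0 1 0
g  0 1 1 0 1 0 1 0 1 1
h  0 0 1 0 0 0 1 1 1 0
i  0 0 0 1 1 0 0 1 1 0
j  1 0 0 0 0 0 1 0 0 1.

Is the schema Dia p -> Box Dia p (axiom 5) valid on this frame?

No

Axiom 5 corresponds to the accessibility relation being Euclidean.
Euclidean: no — a R c and a R f, but not c R f.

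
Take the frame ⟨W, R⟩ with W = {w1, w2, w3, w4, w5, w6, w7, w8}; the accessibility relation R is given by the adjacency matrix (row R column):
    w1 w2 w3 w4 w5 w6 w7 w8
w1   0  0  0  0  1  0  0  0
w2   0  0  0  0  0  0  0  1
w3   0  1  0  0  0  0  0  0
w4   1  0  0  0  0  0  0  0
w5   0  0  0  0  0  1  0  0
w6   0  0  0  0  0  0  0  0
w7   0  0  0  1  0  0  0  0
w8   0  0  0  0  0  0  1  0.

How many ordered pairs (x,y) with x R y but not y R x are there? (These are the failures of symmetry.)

Enumerating: (w1,w5), (w2,w8), (w3,w2), (w4,w1), (w5,w6), (w7,w4), (w8,w7).

7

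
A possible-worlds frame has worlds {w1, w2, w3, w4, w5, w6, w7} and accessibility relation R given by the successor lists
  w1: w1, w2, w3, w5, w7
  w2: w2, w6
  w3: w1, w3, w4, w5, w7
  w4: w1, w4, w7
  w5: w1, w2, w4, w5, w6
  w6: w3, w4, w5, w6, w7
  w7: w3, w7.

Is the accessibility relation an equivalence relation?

No

Reflexive: yes — every world is R-related to itself.
Symmetric: no — w1 R w2 but not w2 R w1.
Transitive: no — w1 R w2 and w2 R w6, but not w1 R w6.
So R is not an equivalence relation.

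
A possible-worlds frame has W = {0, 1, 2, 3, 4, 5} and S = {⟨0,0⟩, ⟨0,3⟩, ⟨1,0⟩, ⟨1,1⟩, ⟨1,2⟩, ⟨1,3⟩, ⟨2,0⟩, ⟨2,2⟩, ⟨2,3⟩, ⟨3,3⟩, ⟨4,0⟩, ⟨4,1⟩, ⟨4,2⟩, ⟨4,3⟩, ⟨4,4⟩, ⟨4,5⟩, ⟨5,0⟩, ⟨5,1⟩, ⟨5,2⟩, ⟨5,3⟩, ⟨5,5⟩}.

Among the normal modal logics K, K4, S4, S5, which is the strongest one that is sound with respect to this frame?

S4

Transitive (axiom 4): yes — every two-step S-path is closed by a direct edge.
Reflexive (axiom T): yes — every world is S-related to itself.
Euclidean (axiom 5): no — 1 S 0 and 1 S 2, but not 0 S 2.
So F validates K, K4, S4; S5 would additionally require S to be Euclidean. The strongest is S4.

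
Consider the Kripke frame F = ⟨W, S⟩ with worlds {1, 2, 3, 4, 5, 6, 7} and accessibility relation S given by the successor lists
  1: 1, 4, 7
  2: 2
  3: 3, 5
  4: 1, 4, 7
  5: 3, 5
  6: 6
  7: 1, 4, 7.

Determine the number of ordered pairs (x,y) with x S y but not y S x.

0

S is symmetric; there are no such tuples.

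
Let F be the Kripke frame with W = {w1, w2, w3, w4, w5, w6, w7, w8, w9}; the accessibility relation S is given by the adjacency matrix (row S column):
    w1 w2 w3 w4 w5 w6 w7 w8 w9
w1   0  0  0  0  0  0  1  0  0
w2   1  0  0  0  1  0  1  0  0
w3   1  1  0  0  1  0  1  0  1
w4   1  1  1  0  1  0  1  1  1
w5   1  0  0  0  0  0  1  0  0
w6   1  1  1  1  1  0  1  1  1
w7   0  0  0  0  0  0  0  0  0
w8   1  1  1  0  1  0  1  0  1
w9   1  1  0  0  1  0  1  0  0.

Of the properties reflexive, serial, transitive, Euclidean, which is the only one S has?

transitive

Reflexive: no — w1 is not related to itself.
Serial: no — w7 has no S-successor.
Transitive: yes — every two-step S-path is closed by a direct edge.
Euclidean: no — w2 S w1 and w2 S w5, but not w1 S w5.
Only transitive holds.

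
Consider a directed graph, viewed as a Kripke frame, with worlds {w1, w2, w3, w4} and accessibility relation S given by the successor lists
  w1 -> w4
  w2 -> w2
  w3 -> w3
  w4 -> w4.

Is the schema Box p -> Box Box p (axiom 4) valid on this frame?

By correspondence theory, 4 is valid on a frame iff S is transitive.
Transitive: yes — every two-step S-path is closed by a direct edge.

Yes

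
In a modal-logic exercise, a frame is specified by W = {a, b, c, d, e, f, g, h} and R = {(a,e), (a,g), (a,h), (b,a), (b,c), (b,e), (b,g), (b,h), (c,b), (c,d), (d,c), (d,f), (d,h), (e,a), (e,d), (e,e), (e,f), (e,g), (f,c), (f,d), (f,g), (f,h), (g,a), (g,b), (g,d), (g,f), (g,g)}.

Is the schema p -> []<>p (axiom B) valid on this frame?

No

The schema B characterises exactly the symmetric frames.
Symmetric: no — a R h but not h R a.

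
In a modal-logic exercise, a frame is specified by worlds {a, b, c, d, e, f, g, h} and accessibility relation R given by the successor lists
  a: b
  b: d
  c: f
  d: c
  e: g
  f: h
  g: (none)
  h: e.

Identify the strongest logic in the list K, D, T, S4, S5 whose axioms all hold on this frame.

Serial (axiom D): no — g has no R-successor.
Reflexive (axiom T): no — a is not related to itself.
Transitive (axiom 4): no — a R b and b R d, but not a R d.
Euclidean (axiom 5): no — a R b and a R b, but not b R b.
So F validates K; D would additionally require R to be serial. The strongest is K.

K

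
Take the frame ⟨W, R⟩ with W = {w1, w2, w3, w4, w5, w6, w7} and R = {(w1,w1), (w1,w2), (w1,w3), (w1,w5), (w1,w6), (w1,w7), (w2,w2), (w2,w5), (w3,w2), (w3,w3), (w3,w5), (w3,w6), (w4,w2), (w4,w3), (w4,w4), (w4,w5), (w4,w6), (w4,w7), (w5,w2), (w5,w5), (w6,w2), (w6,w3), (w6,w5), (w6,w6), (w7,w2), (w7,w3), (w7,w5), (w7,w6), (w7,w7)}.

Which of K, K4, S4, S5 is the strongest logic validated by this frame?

Transitive (axiom 4): yes — every two-step R-path is closed by a direct edge.
Reflexive (axiom T): yes — every world is R-related to itself.
Euclidean (axiom 5): no — w1 R w2 and w1 R w3, but not w2 R w3.
So F validates K, K4, S4; S5 would additionally require R to be Euclidean. The strongest is S4.

S4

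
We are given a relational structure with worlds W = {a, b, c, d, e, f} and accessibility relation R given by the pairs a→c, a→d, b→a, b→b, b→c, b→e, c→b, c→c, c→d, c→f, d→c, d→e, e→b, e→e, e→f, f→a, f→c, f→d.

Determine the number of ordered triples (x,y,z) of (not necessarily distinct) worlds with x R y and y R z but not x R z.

24

Enumerating: (a,c,b), (a,c,f), (a,d,e), (b,a,d), (b,c,d), (b,c,f), (b,e,f), (c,b,a), (c,b,e), (c,d,e), (c,f,a), (d,c,b), … and 12 more.
Total: 24.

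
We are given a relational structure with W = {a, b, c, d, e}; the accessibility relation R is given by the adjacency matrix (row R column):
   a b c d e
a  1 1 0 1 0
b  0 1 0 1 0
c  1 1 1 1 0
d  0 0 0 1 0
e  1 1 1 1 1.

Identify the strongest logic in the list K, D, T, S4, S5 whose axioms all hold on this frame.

Serial (axiom D): yes — every world has a successor (e.g. a R a).
Reflexive (axiom T): yes — every world is R-related to itself.
Transitive (axiom 4): yes — every two-step R-path is closed by a direct edge.
Euclidean (axiom 5): no — a R d and a R b, but not d R b.
So F validates K, D, T, S4; S5 would additionally require R to be Euclidean. The strongest is S4.

S4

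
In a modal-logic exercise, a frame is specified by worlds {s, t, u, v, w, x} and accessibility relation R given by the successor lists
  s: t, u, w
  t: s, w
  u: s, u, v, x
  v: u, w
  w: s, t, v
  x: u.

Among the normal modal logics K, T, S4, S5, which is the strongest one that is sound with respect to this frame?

K

Reflexive (axiom T): no — s is not related to itself.
Transitive (axiom 4): no — s R u and u R v, but not s R v.
Euclidean (axiom 5): no — s R t and s R u, but not t R u.
So F validates K; T would additionally require R to be reflexive. The strongest is K.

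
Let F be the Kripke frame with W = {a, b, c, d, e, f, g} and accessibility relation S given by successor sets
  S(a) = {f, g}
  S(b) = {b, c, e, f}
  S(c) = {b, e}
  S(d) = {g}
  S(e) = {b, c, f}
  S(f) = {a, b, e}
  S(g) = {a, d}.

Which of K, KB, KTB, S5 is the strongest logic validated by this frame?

KB

Symmetric (axiom B): yes — every pair in S has its reverse in S.
Reflexive (axiom T): no — a is not related to itself.
Euclidean (axiom 5): no — a S f and a S g, but not f S g.
So F validates K, KB; KTB would additionally require S to be reflexive. The strongest is KB.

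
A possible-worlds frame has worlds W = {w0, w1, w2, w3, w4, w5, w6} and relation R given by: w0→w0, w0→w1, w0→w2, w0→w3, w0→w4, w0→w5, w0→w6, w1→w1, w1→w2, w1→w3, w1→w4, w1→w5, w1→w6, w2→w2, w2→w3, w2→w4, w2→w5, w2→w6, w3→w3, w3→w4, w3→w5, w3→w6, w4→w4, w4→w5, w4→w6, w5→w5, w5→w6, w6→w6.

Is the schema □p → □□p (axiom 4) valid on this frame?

By correspondence theory, 4 is valid on a frame iff R is transitive.
Transitive: yes — every two-step R-path is closed by a direct edge.

Yes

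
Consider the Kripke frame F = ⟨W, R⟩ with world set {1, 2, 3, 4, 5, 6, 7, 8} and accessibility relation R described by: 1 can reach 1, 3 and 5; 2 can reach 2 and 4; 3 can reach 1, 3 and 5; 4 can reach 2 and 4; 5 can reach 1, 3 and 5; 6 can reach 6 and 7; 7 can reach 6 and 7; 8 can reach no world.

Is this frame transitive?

Transitive: yes — every two-step R-path is closed by a direct edge.

Yes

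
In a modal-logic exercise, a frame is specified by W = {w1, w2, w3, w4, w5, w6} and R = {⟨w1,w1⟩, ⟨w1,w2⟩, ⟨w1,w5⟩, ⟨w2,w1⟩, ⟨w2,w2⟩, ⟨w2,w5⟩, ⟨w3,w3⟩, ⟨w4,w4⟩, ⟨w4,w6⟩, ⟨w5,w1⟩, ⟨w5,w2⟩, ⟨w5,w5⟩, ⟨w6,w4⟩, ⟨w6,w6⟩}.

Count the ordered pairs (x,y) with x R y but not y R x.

0

R is symmetric; there are no such tuples.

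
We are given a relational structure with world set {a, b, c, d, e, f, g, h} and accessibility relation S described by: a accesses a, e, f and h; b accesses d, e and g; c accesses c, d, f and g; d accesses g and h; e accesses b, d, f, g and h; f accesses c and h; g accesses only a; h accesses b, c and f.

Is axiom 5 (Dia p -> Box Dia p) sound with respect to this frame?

By correspondence theory, 5 is valid on a frame iff S is Euclidean.
Euclidean: no — a S f and a S e, but not f S e.

No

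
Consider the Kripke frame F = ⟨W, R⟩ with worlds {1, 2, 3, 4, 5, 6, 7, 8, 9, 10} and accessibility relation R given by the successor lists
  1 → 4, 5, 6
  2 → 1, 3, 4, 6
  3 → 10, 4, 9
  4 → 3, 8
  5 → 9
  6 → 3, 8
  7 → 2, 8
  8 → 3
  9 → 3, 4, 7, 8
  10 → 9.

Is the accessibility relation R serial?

Yes

Serial: yes — every world has a successor (e.g. 1 R 4).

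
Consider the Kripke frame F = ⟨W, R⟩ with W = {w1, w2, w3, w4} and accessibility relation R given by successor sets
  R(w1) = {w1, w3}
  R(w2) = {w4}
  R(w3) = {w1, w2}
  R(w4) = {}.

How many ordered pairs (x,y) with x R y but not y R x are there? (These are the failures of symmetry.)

Enumerating: (w2,w4), (w3,w2).

2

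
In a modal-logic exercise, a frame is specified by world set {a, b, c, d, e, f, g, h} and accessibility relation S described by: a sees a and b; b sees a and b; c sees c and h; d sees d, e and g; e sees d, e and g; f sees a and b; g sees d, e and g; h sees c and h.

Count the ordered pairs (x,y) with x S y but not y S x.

2

Enumerating: (f,a), (f,b).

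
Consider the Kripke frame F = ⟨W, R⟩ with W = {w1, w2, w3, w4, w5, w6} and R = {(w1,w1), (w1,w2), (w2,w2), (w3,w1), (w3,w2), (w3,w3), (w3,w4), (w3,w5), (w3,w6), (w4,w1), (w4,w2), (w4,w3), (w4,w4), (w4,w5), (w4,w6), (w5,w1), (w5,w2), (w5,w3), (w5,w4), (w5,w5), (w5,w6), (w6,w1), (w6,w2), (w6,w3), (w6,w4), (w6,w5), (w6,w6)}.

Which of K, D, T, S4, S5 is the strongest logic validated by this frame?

Serial (axiom D): yes — every world has a successor (e.g. w1 R w1).
Reflexive (axiom T): yes — every world is R-related to itself.
Transitive (axiom 4): yes — every two-step R-path is closed by a direct edge.
Euclidean (axiom 5): no — w3 R w1 and w3 R w4, but not w1 R w4.
So F validates K, D, T, S4; S5 would additionally require R to be Euclidean. The strongest is S4.

S4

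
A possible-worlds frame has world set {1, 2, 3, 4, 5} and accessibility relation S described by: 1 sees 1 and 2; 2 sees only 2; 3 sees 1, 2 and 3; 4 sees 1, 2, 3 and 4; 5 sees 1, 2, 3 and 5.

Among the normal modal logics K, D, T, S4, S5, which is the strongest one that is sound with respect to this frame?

Serial (axiom D): yes — every world has a successor (e.g. 1 S 1).
Reflexive (axiom T): yes — every world is S-related to itself.
Transitive (axiom 4): yes — every two-step S-path is closed by a direct edge.
Euclidean (axiom 5): no — 3 S 2 and 3 S 1, but not 2 S 1.
So F validates K, D, T, S4; S5 would additionally require S to be Euclidean. The strongest is S4.

S4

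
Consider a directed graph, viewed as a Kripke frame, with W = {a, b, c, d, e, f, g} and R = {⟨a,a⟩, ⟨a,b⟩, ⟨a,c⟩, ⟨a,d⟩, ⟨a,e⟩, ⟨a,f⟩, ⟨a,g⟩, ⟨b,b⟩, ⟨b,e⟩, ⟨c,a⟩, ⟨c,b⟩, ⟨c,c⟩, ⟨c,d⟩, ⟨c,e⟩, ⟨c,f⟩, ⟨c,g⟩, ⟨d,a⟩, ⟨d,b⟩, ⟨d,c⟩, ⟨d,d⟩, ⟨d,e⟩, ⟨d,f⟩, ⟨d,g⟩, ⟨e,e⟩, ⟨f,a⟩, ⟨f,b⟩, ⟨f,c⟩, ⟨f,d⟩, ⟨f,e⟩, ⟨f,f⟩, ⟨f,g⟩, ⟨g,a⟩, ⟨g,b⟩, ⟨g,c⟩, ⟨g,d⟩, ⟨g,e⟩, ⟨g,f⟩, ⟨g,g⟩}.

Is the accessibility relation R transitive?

Yes

Transitive: yes — every two-step R-path is closed by a direct edge.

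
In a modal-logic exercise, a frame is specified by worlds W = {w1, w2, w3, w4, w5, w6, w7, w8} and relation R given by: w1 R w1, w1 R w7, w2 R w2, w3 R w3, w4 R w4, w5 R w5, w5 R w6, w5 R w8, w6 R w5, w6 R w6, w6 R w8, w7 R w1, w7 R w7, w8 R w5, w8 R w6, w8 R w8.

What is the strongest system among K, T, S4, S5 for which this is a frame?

S5

Reflexive (axiom T): yes — every world is R-related to itself.
Transitive (axiom 4): yes — every two-step R-path is closed by a direct edge.
Euclidean (axiom 5): yes — any two successors of a common world are R-related.
So F validates K, T, S4, S5. The strongest is S5.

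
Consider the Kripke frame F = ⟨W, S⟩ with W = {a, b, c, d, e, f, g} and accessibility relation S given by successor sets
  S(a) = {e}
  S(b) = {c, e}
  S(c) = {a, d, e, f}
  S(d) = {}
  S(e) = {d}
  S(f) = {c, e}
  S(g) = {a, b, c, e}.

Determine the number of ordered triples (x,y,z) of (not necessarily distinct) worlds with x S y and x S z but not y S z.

Enumerating: (a,e,e), (b,c,c), (b,e,c), (b,e,e), (c,a,a), (c,a,d), (c,a,f), (c,d,a), (c,d,d), (c,d,e), (c,d,f), (c,e,a), … and 20 more.
Total: 32.

32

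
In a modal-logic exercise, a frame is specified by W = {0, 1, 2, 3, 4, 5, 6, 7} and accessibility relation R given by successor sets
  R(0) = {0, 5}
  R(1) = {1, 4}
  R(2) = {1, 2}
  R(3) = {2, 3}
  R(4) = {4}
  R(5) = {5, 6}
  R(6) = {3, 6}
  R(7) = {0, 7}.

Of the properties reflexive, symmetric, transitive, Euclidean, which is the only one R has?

reflexive

Reflexive: yes — every world is R-related to itself.
Symmetric: no — 0 R 5 but not 5 R 0.
Transitive: no — 0 R 5 and 5 R 6, but not 0 R 6.
Euclidean: no — 0 R 5 and 0 R 0, but not 5 R 0.
Only reflexive holds.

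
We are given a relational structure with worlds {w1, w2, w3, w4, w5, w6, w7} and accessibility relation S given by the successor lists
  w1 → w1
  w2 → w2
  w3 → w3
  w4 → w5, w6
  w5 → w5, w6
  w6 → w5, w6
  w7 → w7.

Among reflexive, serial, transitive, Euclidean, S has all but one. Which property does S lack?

reflexive

Reflexive: no — w4 is not related to itself.
Serial: yes — every world has a successor (e.g. w1 S w1).
Transitive: yes — every two-step S-path is closed by a direct edge.
Euclidean: yes — any two successors of a common world are S-related.
Only reflexive fails.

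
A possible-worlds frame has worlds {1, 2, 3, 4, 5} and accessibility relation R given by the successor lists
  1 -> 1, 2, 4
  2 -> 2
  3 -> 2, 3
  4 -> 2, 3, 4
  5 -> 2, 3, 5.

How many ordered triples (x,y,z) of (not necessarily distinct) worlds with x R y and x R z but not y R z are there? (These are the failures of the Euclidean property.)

Enumerating: (1,2,1), (1,2,4), (1,4,1), (3,2,3), (4,2,3), (4,2,4), (4,3,4), (5,2,3), (5,2,5), (5,3,5).

10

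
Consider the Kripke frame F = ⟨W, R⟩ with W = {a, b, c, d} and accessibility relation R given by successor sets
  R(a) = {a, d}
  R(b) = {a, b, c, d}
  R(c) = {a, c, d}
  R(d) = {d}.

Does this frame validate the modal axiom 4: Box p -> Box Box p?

The schema 4 characterises exactly the transitive frames.
Transitive: yes — every two-step R-path is closed by a direct edge.

Yes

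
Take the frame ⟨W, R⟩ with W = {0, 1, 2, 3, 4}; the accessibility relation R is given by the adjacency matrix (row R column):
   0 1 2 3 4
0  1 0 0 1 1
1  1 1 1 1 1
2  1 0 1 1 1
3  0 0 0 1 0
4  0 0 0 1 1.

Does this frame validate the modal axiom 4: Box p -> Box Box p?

Yes

The schema 4 characterises exactly the transitive frames.
Transitive: yes — every two-step R-path is closed by a direct edge.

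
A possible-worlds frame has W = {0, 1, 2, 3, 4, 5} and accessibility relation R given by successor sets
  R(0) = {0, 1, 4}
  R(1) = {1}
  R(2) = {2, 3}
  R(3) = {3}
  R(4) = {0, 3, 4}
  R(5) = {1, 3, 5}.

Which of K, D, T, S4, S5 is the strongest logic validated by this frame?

T

Serial (axiom D): yes — every world has a successor (e.g. 0 R 0).
Reflexive (axiom T): yes — every world is R-related to itself.
Transitive (axiom 4): no — 0 R 4 and 4 R 3, but not 0 R 3.
Euclidean (axiom 5): no — 0 R 1 and 0 R 4, but not 1 R 4.
So F validates K, D, T; S4 would additionally require R to be transitive. The strongest is T.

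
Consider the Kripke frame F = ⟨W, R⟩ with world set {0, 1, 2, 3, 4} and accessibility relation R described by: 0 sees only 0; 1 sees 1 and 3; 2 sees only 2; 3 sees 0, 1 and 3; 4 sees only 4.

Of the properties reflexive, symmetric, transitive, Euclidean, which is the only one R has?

reflexive

Reflexive: yes — every world is R-related to itself.
Symmetric: no — 3 R 0 but not 0 R 3.
Transitive: no — 1 R 3 and 3 R 0, but not 1 R 0.
Euclidean: no — 3 R 0 and 3 R 1, but not 0 R 1.
Only reflexive holds.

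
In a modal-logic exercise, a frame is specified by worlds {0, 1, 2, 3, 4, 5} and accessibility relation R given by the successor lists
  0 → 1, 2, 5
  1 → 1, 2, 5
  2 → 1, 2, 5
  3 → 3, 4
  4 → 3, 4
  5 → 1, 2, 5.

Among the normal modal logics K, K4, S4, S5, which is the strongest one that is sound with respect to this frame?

K4

Transitive (axiom 4): yes — every two-step R-path is closed by a direct edge.
Reflexive (axiom T): no — 0 is not related to itself.
Euclidean (axiom 5): yes — any two successors of a common world are R-related.
So F validates K, K4; S4 would additionally require R to be reflexive. The strongest is K4.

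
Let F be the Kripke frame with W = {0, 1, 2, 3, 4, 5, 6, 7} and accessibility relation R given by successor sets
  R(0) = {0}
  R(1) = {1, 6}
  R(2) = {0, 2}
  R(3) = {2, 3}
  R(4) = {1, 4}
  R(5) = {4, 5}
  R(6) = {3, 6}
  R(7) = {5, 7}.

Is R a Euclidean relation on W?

No

Euclidean: no — 1 R 6 and 1 R 1, but not 6 R 1.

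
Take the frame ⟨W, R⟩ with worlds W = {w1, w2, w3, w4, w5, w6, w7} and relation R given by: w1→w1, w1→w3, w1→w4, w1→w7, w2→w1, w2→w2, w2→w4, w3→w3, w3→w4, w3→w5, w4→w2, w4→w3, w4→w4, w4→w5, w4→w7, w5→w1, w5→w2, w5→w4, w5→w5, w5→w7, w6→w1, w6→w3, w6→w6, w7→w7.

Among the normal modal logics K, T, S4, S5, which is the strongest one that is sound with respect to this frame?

T

Reflexive (axiom T): yes — every world is R-related to itself.
Transitive (axiom 4): no — w1 R w3 and w3 R w5, but not w1 R w5.
Euclidean (axiom 5): no — w1 R w3 and w1 R w7, but not w3 R w7.
So F validates K, T; S4 would additionally require R to be transitive. The strongest is T.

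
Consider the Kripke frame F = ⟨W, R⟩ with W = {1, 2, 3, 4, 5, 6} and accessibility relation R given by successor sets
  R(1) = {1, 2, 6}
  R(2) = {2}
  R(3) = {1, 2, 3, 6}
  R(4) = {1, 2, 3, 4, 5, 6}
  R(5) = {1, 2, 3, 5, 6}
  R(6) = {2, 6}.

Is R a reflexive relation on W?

Reflexive: yes — every world is R-related to itself.

Yes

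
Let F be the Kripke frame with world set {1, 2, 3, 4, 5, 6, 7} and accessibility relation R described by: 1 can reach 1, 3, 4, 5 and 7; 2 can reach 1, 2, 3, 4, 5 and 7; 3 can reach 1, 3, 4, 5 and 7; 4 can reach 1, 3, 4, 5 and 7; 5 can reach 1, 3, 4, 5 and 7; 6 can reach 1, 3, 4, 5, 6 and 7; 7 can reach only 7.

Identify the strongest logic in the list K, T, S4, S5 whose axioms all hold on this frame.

Reflexive (axiom T): yes — every world is R-related to itself.
Transitive (axiom 4): yes — every two-step R-path is closed by a direct edge.
Euclidean (axiom 5): no — 1 R 7 and 1 R 3, but not 7 R 3.
So F validates K, T, S4; S5 would additionally require R to be Euclidean. The strongest is S4.

S4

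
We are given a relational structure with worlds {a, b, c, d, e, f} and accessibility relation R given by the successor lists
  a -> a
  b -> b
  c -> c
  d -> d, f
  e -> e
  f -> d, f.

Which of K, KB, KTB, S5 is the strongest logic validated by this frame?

Symmetric (axiom B): yes — every pair in R has its reverse in R.
Reflexive (axiom T): yes — every world is R-related to itself.
Euclidean (axiom 5): yes — any two successors of a common world are R-related.
So F validates K, KB, KTB, S5. The strongest is S5.

S5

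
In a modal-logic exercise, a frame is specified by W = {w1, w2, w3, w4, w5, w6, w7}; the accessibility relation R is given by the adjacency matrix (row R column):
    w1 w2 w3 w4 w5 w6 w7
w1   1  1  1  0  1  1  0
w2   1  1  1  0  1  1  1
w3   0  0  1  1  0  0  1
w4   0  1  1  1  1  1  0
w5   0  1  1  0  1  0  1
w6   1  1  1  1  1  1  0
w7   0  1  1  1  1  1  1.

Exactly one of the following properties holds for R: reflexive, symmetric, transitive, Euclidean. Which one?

reflexive

Reflexive: yes — every world is R-related to itself.
Symmetric: no — w1 R w3 but not w3 R w1.
Transitive: no — w1 R w2 and w2 R w7, but not w1 R w7.
Euclidean: no — w1 R w3 and w1 R w2, but not w3 R w2.
Only reflexive holds.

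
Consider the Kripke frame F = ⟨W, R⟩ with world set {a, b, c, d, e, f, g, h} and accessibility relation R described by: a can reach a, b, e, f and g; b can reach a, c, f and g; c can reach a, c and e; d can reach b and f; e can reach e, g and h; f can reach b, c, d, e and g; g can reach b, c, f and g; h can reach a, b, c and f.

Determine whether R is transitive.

No

Transitive: no — a R b and b R c, but not a R c.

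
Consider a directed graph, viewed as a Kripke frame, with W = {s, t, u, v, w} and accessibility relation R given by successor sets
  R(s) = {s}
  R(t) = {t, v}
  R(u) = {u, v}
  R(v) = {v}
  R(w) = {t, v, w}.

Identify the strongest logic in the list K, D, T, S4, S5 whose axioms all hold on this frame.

S4

Serial (axiom D): yes — every world has a successor (e.g. s R s).
Reflexive (axiom T): yes — every world is R-related to itself.
Transitive (axiom 4): yes — every two-step R-path is closed by a direct edge.
Euclidean (axiom 5): no — w R v and w R t, but not v R t.
So F validates K, D, T, S4; S5 would additionally require R to be Euclidean. The strongest is S4.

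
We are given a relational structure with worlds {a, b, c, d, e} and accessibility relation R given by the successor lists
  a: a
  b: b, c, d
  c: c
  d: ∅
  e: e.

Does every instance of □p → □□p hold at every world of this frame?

Yes

The schema 4 characterises exactly the transitive frames.
Transitive: yes — every two-step R-path is closed by a direct edge.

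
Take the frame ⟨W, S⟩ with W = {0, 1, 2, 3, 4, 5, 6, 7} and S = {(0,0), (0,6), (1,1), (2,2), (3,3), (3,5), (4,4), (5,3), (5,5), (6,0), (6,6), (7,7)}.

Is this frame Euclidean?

Euclidean: yes — any two successors of a common world are S-related.

Yes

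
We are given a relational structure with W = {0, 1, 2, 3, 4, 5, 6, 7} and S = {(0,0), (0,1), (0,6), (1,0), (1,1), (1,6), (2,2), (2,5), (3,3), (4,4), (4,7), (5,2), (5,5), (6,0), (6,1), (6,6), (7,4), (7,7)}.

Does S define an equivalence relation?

Yes

Reflexive: yes — every world is S-related to itself.
Symmetric: yes — every pair in S has its reverse in S.
Transitive: yes — every two-step S-path is closed by a direct edge.
So S is an equivalence relation.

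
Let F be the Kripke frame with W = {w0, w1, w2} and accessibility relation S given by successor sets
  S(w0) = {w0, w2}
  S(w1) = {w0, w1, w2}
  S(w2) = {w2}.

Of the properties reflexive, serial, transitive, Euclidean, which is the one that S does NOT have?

Reflexive: yes — every world is S-related to itself.
Serial: yes — every world has a successor (e.g. w0 S w0).
Transitive: yes — every two-step S-path is closed by a direct edge.
Euclidean: no — w1 S w2 and w1 S w0, but not w2 S w0.
Only Euclidean fails.

Euclidean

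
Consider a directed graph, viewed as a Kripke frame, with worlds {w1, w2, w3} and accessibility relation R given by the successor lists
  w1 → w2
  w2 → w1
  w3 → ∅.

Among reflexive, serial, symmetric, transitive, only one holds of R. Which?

Reflexive: no — w1 is not related to itself.
Serial: no — w3 has no R-successor.
Symmetric: yes — every pair in R has its reverse in R.
Transitive: no — w1 R w2 and w2 R w1, but not w1 R w1.
Only symmetric holds.

symmetric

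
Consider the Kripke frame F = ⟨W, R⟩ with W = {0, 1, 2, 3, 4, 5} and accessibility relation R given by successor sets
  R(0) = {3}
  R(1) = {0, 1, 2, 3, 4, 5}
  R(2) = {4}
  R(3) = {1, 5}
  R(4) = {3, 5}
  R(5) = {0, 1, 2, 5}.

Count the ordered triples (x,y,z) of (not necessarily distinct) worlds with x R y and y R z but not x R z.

Enumerating: (0,3,1), (0,3,5), (2,4,3), (2,4,5), (3,1,0), (3,1,2), (3,1,3), (3,1,4), (3,5,0), (3,5,2), (4,3,1), (4,5,0), (4,5,1), (4,5,2), (5,0,3), (5,1,3), (5,1,4), (5,2,4).

18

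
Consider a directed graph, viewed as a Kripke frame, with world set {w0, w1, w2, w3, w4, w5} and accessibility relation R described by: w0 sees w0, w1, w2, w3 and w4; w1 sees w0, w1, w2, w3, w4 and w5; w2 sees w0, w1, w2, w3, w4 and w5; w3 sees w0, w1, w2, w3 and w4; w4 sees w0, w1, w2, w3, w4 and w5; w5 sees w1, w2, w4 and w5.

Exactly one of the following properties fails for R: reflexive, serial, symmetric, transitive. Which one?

transitive

Reflexive: yes — every world is R-related to itself.
Serial: yes — every world has a successor (e.g. w0 R w0).
Symmetric: yes — every pair in R has its reverse in R.
Transitive: no — w0 R w1 and w1 R w5, but not w0 R w5.
Only transitive fails.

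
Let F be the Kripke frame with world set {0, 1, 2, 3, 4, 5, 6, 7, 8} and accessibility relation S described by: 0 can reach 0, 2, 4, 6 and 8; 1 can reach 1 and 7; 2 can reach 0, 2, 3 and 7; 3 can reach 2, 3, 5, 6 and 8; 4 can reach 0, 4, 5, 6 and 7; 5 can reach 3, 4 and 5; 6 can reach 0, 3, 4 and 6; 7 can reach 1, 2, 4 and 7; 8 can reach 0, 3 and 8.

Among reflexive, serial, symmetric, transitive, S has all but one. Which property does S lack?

Reflexive: yes — every world is S-related to itself.
Serial: yes — every world has a successor (e.g. 0 S 0).
Symmetric: yes — every pair in S has its reverse in S.
Transitive: no — 0 S 2 and 2 S 3, but not 0 S 3.
Only transitive fails.

transitive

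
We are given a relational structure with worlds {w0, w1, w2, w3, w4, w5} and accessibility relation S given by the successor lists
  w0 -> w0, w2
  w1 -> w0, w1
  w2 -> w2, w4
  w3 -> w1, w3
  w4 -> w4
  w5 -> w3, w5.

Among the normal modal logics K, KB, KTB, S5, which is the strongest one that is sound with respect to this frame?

Symmetric (axiom B): no — w0 S w2 but not w2 S w0.
Reflexive (axiom T): yes — every world is S-related to itself.
Euclidean (axiom 5): no — w0 S w2 and w0 S w0, but not w2 S w0.
So F validates K; KB would additionally require S to be symmetric. The strongest is K.

K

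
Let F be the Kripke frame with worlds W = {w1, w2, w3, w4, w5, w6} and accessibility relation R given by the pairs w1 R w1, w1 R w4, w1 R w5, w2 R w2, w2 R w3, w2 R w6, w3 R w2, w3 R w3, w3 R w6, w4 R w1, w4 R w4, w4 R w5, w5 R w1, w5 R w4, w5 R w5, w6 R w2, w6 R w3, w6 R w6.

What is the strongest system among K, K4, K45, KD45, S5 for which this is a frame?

Transitive (axiom 4): yes — every two-step R-path is closed by a direct edge.
Euclidean (axiom 5): yes — any two successors of a common world are R-related.
Serial (axiom D): yes — every world has a successor (e.g. w1 R w1).
Reflexive (axiom T): yes — every world is R-related to itself.
So F validates K, K4, K45, KD45, S5. The strongest is S5.

S5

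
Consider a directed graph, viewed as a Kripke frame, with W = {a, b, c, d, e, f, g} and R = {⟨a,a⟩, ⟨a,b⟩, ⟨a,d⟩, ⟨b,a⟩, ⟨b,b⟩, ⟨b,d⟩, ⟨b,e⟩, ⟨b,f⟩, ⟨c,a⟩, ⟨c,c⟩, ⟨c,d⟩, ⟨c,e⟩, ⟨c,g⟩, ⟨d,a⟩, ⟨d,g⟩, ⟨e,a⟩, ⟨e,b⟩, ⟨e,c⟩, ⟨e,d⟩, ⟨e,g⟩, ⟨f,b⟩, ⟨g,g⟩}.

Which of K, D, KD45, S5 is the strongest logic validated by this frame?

Serial (axiom D): yes — every world has a successor (e.g. a R a).
Euclidean (axiom 5): no — a R d and a R b, but not d R b.
Transitive (axiom 4): no — a R b and b R e, but not a R e.
Reflexive (axiom T): no — d is not related to itself.
So F validates K, D; KD45 would additionally require R to be Euclidean and transitive. The strongest is D.

D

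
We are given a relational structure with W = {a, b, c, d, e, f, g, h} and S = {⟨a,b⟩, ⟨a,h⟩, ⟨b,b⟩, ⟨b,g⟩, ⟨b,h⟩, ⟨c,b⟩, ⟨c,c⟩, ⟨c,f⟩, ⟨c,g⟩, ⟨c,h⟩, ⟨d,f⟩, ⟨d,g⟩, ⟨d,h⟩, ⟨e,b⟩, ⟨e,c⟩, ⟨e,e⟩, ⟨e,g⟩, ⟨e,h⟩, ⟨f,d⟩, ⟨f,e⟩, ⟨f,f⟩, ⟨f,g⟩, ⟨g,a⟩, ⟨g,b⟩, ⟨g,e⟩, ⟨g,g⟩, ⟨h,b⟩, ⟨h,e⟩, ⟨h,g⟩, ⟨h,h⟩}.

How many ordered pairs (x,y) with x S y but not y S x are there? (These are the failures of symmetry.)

14

Enumerating: (a,b), (a,h), (c,b), (c,f), (c,g), (c,h), (d,g), (d,h), (e,b), (e,c), (f,e), (f,g), (g,a), (h,g).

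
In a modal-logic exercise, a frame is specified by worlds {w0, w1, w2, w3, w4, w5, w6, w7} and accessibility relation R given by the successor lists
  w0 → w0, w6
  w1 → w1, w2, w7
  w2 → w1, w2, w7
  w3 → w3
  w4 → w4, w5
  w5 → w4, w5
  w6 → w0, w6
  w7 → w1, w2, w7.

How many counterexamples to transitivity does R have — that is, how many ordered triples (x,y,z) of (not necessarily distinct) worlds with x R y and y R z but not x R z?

R is transitive; there are no such tuples.

0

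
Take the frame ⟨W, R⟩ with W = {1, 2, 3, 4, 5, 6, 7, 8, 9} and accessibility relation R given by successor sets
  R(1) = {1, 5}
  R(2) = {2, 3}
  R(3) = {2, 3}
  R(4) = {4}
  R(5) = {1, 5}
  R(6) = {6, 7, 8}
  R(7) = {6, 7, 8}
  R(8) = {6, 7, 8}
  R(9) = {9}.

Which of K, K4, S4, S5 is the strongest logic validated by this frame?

S5

Transitive (axiom 4): yes — every two-step R-path is closed by a direct edge.
Reflexive (axiom T): yes — every world is R-related to itself.
Euclidean (axiom 5): yes — any two successors of a common world are R-related.
So F validates K, K4, S4, S5. The strongest is S5.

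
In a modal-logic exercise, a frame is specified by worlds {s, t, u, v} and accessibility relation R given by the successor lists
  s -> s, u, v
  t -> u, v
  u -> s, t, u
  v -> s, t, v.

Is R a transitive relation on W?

Transitive: no — s R u and u R t, but not s R t.

No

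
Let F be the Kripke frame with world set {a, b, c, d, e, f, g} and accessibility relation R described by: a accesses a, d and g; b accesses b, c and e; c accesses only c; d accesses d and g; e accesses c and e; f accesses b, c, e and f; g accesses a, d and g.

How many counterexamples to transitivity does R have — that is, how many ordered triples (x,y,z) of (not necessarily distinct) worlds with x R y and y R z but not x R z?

1

Enumerating: (d,g,a).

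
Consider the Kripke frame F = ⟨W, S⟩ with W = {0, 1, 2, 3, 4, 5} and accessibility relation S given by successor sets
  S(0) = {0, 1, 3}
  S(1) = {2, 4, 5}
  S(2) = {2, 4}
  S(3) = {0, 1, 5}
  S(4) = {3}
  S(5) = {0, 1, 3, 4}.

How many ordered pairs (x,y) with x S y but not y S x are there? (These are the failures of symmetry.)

8

Enumerating: (0,1), (1,2), (1,4), (2,4), (3,1), (4,3), (5,0), (5,4).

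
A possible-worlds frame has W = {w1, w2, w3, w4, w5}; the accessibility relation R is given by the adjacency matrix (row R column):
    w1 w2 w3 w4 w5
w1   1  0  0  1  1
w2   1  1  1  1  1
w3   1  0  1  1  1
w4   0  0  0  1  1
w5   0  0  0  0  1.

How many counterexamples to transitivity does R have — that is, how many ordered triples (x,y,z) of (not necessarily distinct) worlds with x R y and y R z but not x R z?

0

R is transitive; there are no such tuples.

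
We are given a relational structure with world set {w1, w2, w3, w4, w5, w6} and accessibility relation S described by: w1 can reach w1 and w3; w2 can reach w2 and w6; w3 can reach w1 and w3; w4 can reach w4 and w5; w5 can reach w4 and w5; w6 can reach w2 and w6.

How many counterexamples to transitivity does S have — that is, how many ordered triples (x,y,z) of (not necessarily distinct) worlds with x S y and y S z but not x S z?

0

S is transitive; there are no such tuples.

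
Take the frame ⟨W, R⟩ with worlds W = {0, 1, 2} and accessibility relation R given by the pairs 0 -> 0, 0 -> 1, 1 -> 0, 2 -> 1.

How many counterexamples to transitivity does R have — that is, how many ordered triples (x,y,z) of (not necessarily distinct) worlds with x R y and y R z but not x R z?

Enumerating: (1,0,1), (2,1,0).

2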